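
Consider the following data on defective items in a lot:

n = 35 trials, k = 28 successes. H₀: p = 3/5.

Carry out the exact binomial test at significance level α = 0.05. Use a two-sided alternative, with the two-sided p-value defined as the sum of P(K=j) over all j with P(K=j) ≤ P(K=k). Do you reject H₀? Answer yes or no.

reject H₀: yes

Exact binomial: n=35, k=28, p₀=3/5=0.6000
P(X=j) = C(n,j)·p₀^j·(1−p₀)^(n−j); p = Σ P(X=j) over j with P(X=j) ≤ P(X=28)
p-value (two-sided) = 0.01543
At α=0.05: p < α → reject H₀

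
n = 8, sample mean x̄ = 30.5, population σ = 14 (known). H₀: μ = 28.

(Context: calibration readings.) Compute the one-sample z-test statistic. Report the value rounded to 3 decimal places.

test statistic = 0.505

SE = σ/√n = 14/√8 = 4.9497
z = (x̄−μ₀)/SE = (30.5−28)/4.9497 = 0.5051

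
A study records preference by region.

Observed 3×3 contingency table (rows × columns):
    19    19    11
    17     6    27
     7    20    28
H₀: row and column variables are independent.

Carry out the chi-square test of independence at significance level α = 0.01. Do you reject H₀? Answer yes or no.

Row totals [49, 50, 55], col totals [43, 45, 66], n=154
χ² = (19−13.68)²/13.68 + (19−14.32)²/14.32 + (11−21.00)²/21.00 + (17−13.96)²/13.96 + (6−14.61)²/14.61 + (27−21.43)²/21.43 + (7−15.36)²/15.36 + (20−16.07)²/16.07 + (28−23.57)²/23.57 = 21.8846
df = 4
p-value (upper-tail) = 0.00021
At α=0.01: p < α → reject H₀

reject H₀: yes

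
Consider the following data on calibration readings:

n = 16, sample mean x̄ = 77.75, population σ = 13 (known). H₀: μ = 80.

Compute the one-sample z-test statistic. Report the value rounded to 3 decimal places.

SE = σ/√n = 13/√16 = 3.2500
z = (x̄−μ₀)/SE = (77.75−80)/3.2500 = -0.6923

test statistic = -0.692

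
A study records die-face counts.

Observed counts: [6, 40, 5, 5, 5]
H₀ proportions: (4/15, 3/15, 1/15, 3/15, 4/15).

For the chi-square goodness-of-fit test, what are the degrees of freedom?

degrees of freedom = 4

df = k − 1 = 5 − 1 = 4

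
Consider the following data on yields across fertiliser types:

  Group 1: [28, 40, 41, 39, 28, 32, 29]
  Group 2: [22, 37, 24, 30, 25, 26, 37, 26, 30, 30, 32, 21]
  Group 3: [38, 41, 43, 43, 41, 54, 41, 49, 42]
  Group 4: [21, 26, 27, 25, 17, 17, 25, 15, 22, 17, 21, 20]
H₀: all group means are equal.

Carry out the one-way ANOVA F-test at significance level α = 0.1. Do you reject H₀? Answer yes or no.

reject H₀: yes

Group means [33.86, 28.33, 43.56, 21.08], grand mean 30.550
SSB = Σnᵢ(x̄ᵢ−x̄)² = 2733.237; SSW = ΣΣ(x−x̄ᵢ)² = 888.663
MSB = 2733.237/3 = 911.0791; MSW = 888.663/36 = 24.6851
F = MSB/MSW = 36.9081
df = (3, 36)
p-value (upper-tail) = 0.00000
At α=0.1: p < α → reject H₀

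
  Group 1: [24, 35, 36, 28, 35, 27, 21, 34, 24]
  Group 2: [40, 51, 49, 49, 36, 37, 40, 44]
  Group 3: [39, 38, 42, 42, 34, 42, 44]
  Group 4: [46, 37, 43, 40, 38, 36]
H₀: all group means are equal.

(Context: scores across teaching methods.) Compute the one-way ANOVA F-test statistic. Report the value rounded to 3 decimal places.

test statistic = 12.737

Group means [29.33, 43.25, 40.14, 40.00], grand mean 37.700
SSB = Σnᵢ(x̄ᵢ−x̄)² = 949.943; SSW = ΣΣ(x−x̄ᵢ)² = 646.357
MSB = 949.943/3 = 316.6476; MSW = 646.357/26 = 24.8599
F = MSB/MSW = 12.7373
df = (3, 26)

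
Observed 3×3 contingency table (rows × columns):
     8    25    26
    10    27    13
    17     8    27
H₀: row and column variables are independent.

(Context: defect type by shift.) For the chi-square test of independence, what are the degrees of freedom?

df = (r−1)(c−1) = (3−1)·(3−1) = 4

degrees of freedom = 4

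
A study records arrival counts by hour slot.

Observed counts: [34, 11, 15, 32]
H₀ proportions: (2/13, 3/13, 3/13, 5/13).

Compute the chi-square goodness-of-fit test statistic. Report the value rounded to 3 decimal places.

n = 92; E_i = n·p_i = [14.15, 21.23, 21.23, 35.38]
χ² = (34−14.15)²/14.15 + (11−21.23)²/21.23 + (15−21.23)²/21.23 + (32−35.38)²/35.38 = 34.9101
df = 3

test statistic = 34.910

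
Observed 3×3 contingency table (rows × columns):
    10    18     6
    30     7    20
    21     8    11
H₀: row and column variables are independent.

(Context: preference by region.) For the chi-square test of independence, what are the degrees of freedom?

df = (r−1)(c−1) = (3−1)·(3−1) = 4

degrees of freedom = 4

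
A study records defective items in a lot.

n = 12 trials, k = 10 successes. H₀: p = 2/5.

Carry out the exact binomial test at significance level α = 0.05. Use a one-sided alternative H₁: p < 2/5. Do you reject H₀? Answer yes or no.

Exact binomial: n=12, k=10, p₀=2/5=0.4000
P(X≤10) from Σ C(n,i)·p₀^i·(1−p₀)^(n−i)
p-value (one-sided, H₁ less) = 0.99968
At α=0.05: p ≥ α → fail to reject H₀

reject H₀: no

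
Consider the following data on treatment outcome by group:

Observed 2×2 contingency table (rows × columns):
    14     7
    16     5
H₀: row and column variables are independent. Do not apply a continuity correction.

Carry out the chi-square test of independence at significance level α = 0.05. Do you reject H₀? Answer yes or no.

reject H₀: no

Row totals [21, 21], col totals [30, 12], n=42
χ² = (14−15.00)²/15.00 + (7−6.00)²/6.00 + (16−15.00)²/15.00 + (5−6.00)²/6.00 = 0.4667
df = 1
p-value (upper-tail) = 0.49452
At α=0.05: p ≥ α → fail to reject H₀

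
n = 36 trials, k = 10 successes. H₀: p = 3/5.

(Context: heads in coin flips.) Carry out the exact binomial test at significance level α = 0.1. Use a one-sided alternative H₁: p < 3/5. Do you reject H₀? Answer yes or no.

reject H₀: yes

Exact binomial: n=36, k=10, p₀=3/5=0.6000
P(X≤10) from Σ C(n,i)·p₀^i·(1−p₀)^(n−i)
p-value (one-sided, H₁ less) = 0.00009
At α=0.1: p < α → reject H₀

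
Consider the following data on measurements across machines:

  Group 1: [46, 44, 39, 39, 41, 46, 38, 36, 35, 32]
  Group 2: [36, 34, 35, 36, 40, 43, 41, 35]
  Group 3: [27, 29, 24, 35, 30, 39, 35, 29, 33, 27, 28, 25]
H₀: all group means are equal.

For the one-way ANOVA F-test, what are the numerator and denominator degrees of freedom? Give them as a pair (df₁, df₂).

degrees of freedom = [2, 27]

k = 3 groups, N = 30 total
df = (k−1, N−k) = (3−1, 30−3) = (2, 27)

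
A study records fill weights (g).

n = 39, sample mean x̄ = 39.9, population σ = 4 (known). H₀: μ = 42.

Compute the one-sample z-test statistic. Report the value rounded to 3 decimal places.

SE = σ/√n = 4/√39 = 0.6405
z = (x̄−μ₀)/SE = (39.9−42)/0.6405 = -3.2786

test statistic = -3.279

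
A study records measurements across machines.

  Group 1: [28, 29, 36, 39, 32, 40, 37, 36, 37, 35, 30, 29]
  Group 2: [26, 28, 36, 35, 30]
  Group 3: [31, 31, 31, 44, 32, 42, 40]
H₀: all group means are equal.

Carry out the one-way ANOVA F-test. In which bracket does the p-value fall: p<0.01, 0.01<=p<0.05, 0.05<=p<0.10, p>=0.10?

Group means [34.00, 31.00, 35.86], grand mean 33.917
SSB = Σnᵢ(x̄ᵢ−x̄)² = 68.976; SSW = ΣΣ(x−x̄ᵢ)² = 476.857
MSB = 68.976/2 = 34.4881; MSW = 476.857/21 = 22.7075
F = MSB/MSW = 1.5188
df = (2, 21)
p-value (upper-tail) = 0.24207
→ bracket: p>=0.10

p-value bracket: p>=0.10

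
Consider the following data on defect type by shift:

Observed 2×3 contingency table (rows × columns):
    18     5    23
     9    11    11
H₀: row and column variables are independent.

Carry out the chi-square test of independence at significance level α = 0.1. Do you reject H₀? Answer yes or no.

reject H₀: yes

Row totals [46, 31], col totals [27, 16, 34], n=77
χ² = (18−16.13)²/16.13 + (5−9.56)²/9.56 + (23−20.31)²/20.31 + (9−10.87)²/10.87 + (11−6.44)²/6.44 + (11−13.69)²/13.69 = 6.8221
df = 2
p-value (upper-tail) = 0.03301
At α=0.1: p < α → reject H₀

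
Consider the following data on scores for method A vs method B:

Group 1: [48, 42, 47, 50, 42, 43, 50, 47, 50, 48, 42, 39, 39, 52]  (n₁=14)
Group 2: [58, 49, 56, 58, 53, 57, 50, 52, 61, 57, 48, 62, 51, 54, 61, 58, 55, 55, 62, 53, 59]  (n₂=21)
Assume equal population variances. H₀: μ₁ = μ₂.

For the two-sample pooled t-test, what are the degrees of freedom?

degrees of freedom = 33

df = n₁ + n₂ − 2 = 14 + 21 − 2 = 33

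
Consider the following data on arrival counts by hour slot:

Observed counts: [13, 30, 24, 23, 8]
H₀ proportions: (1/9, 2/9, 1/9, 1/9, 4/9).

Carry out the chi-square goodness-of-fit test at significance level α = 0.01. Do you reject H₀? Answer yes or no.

reject H₀: yes

n = 98; E_i = n·p_i = [10.89, 21.78, 10.89, 10.89, 43.56]
χ² = (13−10.89)²/10.89 + (30−21.78)²/21.78 + (24−10.89)²/10.89 + (23−10.89)²/10.89 + (8−43.56)²/43.56 = 61.7959
df = 4
p-value (upper-tail) = 0.00000
At α=0.01: p < α → reject H₀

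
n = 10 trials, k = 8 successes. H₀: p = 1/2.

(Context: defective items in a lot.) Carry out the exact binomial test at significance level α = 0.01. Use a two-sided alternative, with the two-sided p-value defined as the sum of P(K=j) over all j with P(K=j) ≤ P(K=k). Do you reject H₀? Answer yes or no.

Exact binomial: n=10, k=8, p₀=1/2=0.5000
P(X=j) = C(n,j)·p₀^j·(1−p₀)^(n−j); p = Σ P(X=j) over j with P(X=j) ≤ P(X=8)
p-value (two-sided) = 0.10938
At α=0.01: p ≥ α → fail to reject H₀

reject H₀: no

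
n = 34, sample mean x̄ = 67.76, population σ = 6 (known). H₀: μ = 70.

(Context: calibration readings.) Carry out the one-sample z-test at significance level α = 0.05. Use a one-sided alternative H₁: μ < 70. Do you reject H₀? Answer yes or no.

reject H₀: yes

SE = σ/√n = 6/√34 = 1.0290
z = (x̄−μ₀)/SE = (67.76−70)/1.0290 = -2.1769
p-value (one-sided, H₁ less) = 0.01474
At α=0.05: p < α → reject H₀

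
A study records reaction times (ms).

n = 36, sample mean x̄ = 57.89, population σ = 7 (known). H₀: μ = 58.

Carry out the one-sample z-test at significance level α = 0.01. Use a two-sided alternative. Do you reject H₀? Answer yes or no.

reject H₀: no

SE = σ/√n = 7/√36 = 1.1667
z = (x̄−μ₀)/SE = (57.89−58)/1.1667 = -0.0943
p-value (two-sided) = 0.92488
At α=0.01: p ≥ α → fail to reject H₀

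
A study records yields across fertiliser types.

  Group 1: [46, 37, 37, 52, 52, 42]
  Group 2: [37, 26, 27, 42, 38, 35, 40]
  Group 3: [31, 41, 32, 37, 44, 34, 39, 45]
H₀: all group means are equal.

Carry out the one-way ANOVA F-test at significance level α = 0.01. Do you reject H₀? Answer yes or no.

reject H₀: no

Group means [44.33, 35.00, 37.88], grand mean 38.762
SSB = Σnᵢ(x̄ᵢ−x̄)² = 291.601; SSW = ΣΣ(x−x̄ᵢ)² = 662.208
MSB = 291.601/2 = 145.8006; MSW = 662.208/18 = 36.7894
F = MSB/MSW = 3.9631
df = (2, 18)
p-value (upper-tail) = 0.03748
At α=0.01: p ≥ α → fail to reject H₀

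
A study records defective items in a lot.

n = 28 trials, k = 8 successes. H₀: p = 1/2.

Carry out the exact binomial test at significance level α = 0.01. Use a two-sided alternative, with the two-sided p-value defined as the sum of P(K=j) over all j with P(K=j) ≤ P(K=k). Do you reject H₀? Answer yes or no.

Exact binomial: n=28, k=8, p₀=1/2=0.5000
P(X=j) = C(n,j)·p₀^j·(1−p₀)^(n−j); p = Σ P(X=j) over j with P(X=j) ≤ P(X=8)
p-value (two-sided) = 0.03570
At α=0.01: p ≥ α → fail to reject H₀

reject H₀: no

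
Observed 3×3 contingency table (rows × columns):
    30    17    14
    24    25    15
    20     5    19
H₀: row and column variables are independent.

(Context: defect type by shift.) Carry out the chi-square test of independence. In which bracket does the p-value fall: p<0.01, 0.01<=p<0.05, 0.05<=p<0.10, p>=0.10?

Row totals [61, 64, 44], col totals [74, 47, 48], n=169
χ² = (30−26.71)²/26.71 + (17−16.96)²/16.96 + (14−17.33)²/17.33 + (24−28.02)²/28.02 + (25−17.80)²/17.80 + (15−18.18)²/18.18 + (20−19.27)²/19.27 + (5−12.24)²/12.24 + (19−12.50)²/12.50 = 12.7818
df = 4
p-value (upper-tail) = 0.01239
→ bracket: 0.01<=p<0.05

p-value bracket: 0.01<=p<0.05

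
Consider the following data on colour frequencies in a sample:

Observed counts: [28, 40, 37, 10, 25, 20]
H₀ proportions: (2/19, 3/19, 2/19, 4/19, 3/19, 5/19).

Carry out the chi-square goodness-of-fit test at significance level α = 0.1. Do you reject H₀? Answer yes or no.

reject H₀: yes

n = 160; E_i = n·p_i = [16.84, 25.26, 16.84, 33.68, 25.26, 42.11]
χ² = (28−16.84)²/16.84 + (40−25.26)²/25.26 + (37−16.84)²/16.84 + (10−33.68)²/33.68 + (25−25.26)²/25.26 + (20−42.11)²/42.11 = 68.3760
df = 5
p-value (upper-tail) = 0.00000
At α=0.1: p < α → reject H₀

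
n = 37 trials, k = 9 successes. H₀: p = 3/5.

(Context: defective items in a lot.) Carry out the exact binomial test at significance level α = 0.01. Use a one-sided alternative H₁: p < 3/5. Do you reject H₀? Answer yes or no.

Exact binomial: n=37, k=9, p₀=3/5=0.6000
P(X≤9) from Σ C(n,i)·p₀^i·(1−p₀)^(n−i)
p-value (one-sided, H₁ less) = 0.00001
At α=0.01: p < α → reject H₀

reject H₀: yes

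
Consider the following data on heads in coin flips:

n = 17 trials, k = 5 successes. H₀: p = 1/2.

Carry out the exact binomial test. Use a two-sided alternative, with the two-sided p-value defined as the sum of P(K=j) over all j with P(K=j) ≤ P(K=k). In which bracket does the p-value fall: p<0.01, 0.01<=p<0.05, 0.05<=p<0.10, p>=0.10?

p-value bracket: p>=0.10

Exact binomial: n=17, k=5, p₀=1/2=0.5000
P(X=j) = C(n,j)·p₀^j·(1−p₀)^(n−j); p = Σ P(X=j) over j with P(X=j) ≤ P(X=5)
p-value (two-sided) = 0.14346
→ bracket: p>=0.10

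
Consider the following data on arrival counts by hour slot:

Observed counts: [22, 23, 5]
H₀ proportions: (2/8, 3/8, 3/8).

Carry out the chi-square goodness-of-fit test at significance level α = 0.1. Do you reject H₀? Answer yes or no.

n = 50; E_i = n·p_i = [12.50, 18.75, 18.75]
χ² = (22−12.50)²/12.50 + (23−18.75)²/18.75 + (5−18.75)²/18.75 = 18.2667
df = 2
p-value (upper-tail) = 0.00011
At α=0.1: p < α → reject H₀

reject H₀: yes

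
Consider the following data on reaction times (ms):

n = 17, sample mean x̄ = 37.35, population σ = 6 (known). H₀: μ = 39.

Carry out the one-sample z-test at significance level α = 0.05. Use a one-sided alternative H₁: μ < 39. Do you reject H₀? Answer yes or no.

SE = σ/√n = 6/√17 = 1.4552
z = (x̄−μ₀)/SE = (37.35−39)/1.4552 = -1.1339
p-value (one-sided, H₁ less) = 0.12843
At α=0.05: p ≥ α → fail to reject H₀

reject H₀: no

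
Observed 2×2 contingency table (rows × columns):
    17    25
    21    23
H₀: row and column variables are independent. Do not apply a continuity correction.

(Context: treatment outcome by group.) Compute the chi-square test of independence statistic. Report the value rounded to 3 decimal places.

Row totals [42, 44], col totals [38, 48], n=86
χ² = (17−18.56)²/18.56 + (25−23.44)²/23.44 + (21−19.44)²/19.44 + (23−24.56)²/24.56 = 0.4581
df = 1

test statistic = 0.458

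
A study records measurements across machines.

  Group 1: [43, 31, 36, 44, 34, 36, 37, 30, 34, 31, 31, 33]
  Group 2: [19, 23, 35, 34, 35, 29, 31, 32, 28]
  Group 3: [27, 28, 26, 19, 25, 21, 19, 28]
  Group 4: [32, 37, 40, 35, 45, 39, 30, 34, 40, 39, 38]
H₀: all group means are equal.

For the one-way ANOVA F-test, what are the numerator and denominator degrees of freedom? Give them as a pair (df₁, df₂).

degrees of freedom = [3, 36]

k = 4 groups, N = 40 total
df = (k−1, N−k) = (4−1, 40−4) = (3, 36)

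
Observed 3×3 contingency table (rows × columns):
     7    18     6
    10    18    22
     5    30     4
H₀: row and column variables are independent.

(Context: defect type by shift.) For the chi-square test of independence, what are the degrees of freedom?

df = (r−1)(c−1) = (3−1)·(3−1) = 4

degrees of freedom = 4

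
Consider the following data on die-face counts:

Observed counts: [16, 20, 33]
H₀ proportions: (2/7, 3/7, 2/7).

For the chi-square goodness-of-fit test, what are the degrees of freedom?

degrees of freedom = 2

df = k − 1 = 3 − 1 = 2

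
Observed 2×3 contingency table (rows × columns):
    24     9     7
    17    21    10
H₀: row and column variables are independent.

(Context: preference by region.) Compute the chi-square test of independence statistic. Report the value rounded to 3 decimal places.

Row totals [40, 48], col totals [41, 30, 17], n=88
χ² = (24−18.64)²/18.64 + (9−13.64)²/13.64 + (7−7.73)²/7.73 + (17−22.36)²/22.36 + (21−16.36)²/16.36 + (10−9.27)²/9.27 = 5.8456
df = 2

test statistic = 5.846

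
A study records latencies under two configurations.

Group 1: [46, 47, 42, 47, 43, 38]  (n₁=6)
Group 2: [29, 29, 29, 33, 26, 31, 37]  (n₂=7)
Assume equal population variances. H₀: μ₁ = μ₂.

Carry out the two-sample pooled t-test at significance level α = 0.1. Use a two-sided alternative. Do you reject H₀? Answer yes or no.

reject H₀: yes

x̄₁=43.833, s₁=3.545, n₁=6
x̄₂=30.571, s₂=3.552, n₂=7
s_p² = [5·3.545² + 6·3.552²]/11 = 12.5952
SE = √(s_p²·(1/6+1/7)) = 1.9745
t = (43.833−30.571)/1.9745 = 6.7167
df = 11
p-value (two-sided) = 0.00003
At α=0.1: p < α → reject H₀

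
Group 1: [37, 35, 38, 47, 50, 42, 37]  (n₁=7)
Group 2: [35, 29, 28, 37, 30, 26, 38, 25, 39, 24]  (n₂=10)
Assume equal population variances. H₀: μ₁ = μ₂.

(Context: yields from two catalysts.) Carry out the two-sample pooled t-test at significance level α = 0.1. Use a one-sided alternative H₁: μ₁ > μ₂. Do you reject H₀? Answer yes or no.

x̄₁=40.857, s₁=5.699, n₁=7
x̄₂=31.100, s₂=5.666, n₂=10
s_p² = [6·5.699² + 9·5.666²]/15 = 32.2505
SE = √(s_p²·(1/7+1/10)) = 2.7986
t = (40.857−31.100)/2.7986 = 3.4864
df = 15
p-value (one-sided, H₁ greater) = 0.00166
At α=0.1: p < α → reject H₀

reject H₀: yes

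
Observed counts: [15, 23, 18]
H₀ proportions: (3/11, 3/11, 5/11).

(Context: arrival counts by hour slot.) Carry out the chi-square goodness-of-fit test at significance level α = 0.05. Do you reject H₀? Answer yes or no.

n = 56; E_i = n·p_i = [15.27, 15.27, 25.45]
χ² = (15−15.27)²/15.27 + (23−15.27)²/15.27 + (18−25.45)²/25.45 = 6.0976
df = 2
p-value (upper-tail) = 0.04742
At α=0.05: p < α → reject H₀

reject H₀: yes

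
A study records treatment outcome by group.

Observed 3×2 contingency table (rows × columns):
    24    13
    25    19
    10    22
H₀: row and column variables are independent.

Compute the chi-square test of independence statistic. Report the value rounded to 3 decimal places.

test statistic = 8.384

Row totals [37, 44, 32], col totals [59, 54], n=113
χ² = (24−19.32)²/19.32 + (13−17.68)²/17.68 + (25−22.97)²/22.97 + (19−21.03)²/21.03 + (10−16.71)²/16.71 + (22−15.29)²/15.29 = 8.3836
df = 2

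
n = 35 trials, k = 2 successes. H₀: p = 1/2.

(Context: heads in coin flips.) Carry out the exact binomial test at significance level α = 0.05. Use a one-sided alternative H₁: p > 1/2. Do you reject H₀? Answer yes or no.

Exact binomial: n=35, k=2, p₀=1/2=0.5000
P(X≥2) from Σ C(n,i)·p₀^i·(1−p₀)^(n−i)
p-value (one-sided, H₁ greater) = 1.00000
At α=0.05: p ≥ α → fail to reject H₀

reject H₀: no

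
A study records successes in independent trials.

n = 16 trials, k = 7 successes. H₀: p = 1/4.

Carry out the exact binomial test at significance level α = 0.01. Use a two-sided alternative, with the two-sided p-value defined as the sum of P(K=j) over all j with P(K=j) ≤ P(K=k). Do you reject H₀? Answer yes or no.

Exact binomial: n=16, k=7, p₀=1/4=0.2500
P(X=j) = C(n,j)·p₀^j·(1−p₀)^(n−j); p = Σ P(X=j) over j with P(X=j) ≤ P(X=7)
p-value (two-sided) = 0.08958
At α=0.01: p ≥ α → fail to reject H₀

reject H₀: no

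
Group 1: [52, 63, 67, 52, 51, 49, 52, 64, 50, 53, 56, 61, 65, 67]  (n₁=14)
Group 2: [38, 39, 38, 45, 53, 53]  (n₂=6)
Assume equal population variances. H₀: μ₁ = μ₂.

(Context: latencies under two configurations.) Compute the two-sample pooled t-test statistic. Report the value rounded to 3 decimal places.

x̄₁=57.286, s₁=6.821, n₁=14
x̄₂=44.333, s₂=7.202, n₂=6
s_p² = [13·6.821² + 5·7.202²]/18 = 48.0106
SE = √(s_p²·(1/14+1/6)) = 3.3810
t = (57.286−44.333)/3.3810 = 3.8309
df = 18

test statistic = 3.831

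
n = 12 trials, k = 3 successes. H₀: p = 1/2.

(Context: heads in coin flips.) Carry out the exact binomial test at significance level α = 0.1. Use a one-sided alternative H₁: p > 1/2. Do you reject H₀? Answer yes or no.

Exact binomial: n=12, k=3, p₀=1/2=0.5000
P(X≥3) from Σ C(n,i)·p₀^i·(1−p₀)^(n−i)
p-value (one-sided, H₁ greater) = 0.98071
At α=0.1: p ≥ α → fail to reject H₀

reject H₀: no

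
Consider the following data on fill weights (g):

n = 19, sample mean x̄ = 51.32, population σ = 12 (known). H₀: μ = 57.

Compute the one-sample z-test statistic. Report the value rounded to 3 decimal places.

test statistic = -2.063

SE = σ/√n = 12/√19 = 2.7530
z = (x̄−μ₀)/SE = (51.32−57)/2.7530 = -2.0632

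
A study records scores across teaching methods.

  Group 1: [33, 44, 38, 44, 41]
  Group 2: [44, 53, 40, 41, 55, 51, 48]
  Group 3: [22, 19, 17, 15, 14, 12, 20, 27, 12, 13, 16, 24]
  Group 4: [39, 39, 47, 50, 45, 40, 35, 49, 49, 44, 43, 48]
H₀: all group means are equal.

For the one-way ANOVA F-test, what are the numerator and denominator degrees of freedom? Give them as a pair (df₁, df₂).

k = 4 groups, N = 36 total
df = (k−1, N−k) = (4−1, 36−4) = (3, 32)

degrees of freedom = [3, 32]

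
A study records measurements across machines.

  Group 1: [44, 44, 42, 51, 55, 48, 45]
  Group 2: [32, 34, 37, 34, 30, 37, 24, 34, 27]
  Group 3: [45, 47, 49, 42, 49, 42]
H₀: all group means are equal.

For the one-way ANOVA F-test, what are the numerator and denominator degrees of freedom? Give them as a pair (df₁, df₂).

k = 3 groups, N = 22 total
df = (k−1, N−k) = (3−1, 22−3) = (2, 19)

degrees of freedom = [2, 19]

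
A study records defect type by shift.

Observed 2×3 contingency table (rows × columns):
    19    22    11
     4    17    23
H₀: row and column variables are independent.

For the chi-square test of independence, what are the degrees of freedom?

df = (r−1)(c−1) = (2−1)·(3−1) = 2

degrees of freedom = 2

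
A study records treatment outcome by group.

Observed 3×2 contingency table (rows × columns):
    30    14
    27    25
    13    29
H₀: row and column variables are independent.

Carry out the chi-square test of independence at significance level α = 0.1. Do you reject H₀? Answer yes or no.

reject H₀: yes

Row totals [44, 52, 42], col totals [70, 68], n=138
χ² = (30−22.32)²/22.32 + (14−21.68)²/21.68 + (27−26.38)²/26.38 + (25−25.62)²/25.62 + (13−21.30)²/21.30 + (29−20.70)²/20.70 = 11.9639
df = 2
p-value (upper-tail) = 0.00252
At α=0.1: p < α → reject H₀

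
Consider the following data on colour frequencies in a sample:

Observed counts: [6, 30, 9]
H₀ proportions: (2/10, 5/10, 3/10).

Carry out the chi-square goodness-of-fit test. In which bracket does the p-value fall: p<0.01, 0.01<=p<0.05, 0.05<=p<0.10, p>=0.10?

n = 45; E_i = n·p_i = [9.00, 22.50, 13.50]
χ² = (6−9.00)²/9.00 + (30−22.50)²/22.50 + (9−13.50)²/13.50 = 5.0000
df = 2
p-value (upper-tail) = 0.08208
→ bracket: 0.05<=p<0.10

p-value bracket: 0.05<=p<0.10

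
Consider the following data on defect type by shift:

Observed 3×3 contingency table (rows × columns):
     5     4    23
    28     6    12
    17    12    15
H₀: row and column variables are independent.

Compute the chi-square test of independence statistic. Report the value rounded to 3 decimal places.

Row totals [32, 46, 44], col totals [50, 22, 50], n=122
χ² = (5−13.11)²/13.11 + (4−5.77)²/5.77 + (23−13.11)²/13.11 + (28−18.85)²/18.85 + (6−8.30)²/8.30 + (12−18.85)²/18.85 + (17−18.03)²/18.03 + (12−7.93)²/7.93 + (15−18.03)²/18.03 = 23.2319
df = 4

test statistic = 23.232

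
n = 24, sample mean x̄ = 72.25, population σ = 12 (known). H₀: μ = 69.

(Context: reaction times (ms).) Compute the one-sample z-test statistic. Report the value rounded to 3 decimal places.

test statistic = 1.327

SE = σ/√n = 12/√24 = 2.4495
z = (x̄−μ₀)/SE = (72.25−69)/2.4495 = 1.3268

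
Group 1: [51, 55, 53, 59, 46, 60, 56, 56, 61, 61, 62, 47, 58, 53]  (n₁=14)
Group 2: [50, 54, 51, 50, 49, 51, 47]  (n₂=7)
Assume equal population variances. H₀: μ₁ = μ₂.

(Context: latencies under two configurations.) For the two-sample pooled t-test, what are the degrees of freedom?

degrees of freedom = 19

df = n₁ + n₂ − 2 = 14 + 7 − 2 = 19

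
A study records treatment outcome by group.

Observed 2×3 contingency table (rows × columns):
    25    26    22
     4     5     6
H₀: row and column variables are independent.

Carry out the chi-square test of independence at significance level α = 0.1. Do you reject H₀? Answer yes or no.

Row totals [73, 15], col totals [29, 31, 28], n=88
χ² = (25−24.06)²/24.06 + (26−25.72)²/25.72 + (22−23.23)²/23.23 + (4−4.94)²/4.94 + (5−5.28)²/5.28 + (6−4.77)²/4.77 = 0.6158
df = 2
p-value (upper-tail) = 0.73499
At α=0.1: p ≥ α → fail to reject H₀

reject H₀: no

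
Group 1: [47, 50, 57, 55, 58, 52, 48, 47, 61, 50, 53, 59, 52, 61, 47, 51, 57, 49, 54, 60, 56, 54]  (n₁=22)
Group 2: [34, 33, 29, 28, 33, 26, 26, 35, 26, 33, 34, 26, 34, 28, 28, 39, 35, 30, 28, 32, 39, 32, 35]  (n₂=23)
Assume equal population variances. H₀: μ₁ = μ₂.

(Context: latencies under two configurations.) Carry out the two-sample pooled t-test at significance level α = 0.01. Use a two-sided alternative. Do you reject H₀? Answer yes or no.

reject H₀: yes

x̄₁=53.545, s₁=4.637, n₁=22
x̄₂=31.435, s₂=4.009, n₂=23
s_p² = [21·4.637² + 22·4.009²]/43 = 18.7234
SE = √(s_p²·(1/22+1/23)) = 1.2904
t = (53.545−31.435)/1.2904 = 17.1348
df = 43
p-value (two-sided) = 0.00000
At α=0.01: p < α → reject H₀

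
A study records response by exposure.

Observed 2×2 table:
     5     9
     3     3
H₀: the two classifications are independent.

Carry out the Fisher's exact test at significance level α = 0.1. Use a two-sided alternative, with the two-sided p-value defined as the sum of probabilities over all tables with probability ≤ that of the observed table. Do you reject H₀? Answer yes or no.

Margins: r₁=14, r₂=6, c₁=8, c₂=12, n=20
p_obs = C(14,5)·C(6,3)/C(20,8); sum pmf over tables with pmf ≤ p_obs
p-value (two-sided) = 0.64241
At α=0.1: p ≥ α → fail to reject H₀

reject H₀: no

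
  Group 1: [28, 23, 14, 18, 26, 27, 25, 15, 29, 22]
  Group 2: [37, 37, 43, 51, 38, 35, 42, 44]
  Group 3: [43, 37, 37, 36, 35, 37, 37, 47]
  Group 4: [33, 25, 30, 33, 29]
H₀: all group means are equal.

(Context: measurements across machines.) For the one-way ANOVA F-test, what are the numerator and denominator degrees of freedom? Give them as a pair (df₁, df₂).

k = 4 groups, N = 31 total
df = (k−1, N−k) = (4−1, 31−4) = (3, 27)

degrees of freedom = [3, 27]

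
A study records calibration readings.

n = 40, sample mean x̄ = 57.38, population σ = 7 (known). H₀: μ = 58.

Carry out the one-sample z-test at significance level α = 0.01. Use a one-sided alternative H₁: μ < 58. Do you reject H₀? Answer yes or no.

reject H₀: no

SE = σ/√n = 7/√40 = 1.1068
z = (x̄−μ₀)/SE = (57.38−58)/1.1068 = -0.5602
p-value (one-sided, H₁ less) = 0.28768
At α=0.01: p ≥ α → fail to reject H₀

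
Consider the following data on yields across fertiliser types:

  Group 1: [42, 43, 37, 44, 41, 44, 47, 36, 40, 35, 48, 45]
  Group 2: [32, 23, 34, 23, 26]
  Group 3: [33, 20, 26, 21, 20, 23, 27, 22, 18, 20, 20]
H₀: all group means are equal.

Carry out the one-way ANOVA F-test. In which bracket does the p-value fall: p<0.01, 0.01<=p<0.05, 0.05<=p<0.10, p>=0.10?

p-value bracket: p<0.01

Group means [41.83, 27.60, 22.73], grand mean 31.786
SSB = Σnᵢ(x̄ᵢ−x̄)² = 2201.666; SSW = ΣΣ(x−x̄ᵢ)² = 489.048
MSB = 2201.666/2 = 1100.8329; MSW = 489.048/25 = 19.5619
F = MSB/MSW = 56.2742
df = (2, 25)
p-value (upper-tail) = 0.00000
→ bracket: p<0.01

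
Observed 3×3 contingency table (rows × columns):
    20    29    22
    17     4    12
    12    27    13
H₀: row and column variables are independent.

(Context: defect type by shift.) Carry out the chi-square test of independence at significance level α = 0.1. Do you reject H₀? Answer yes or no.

reject H₀: yes

Row totals [71, 33, 52], col totals [49, 60, 47], n=156
χ² = (20−22.30)²/22.30 + (29−27.31)²/27.31 + (22−21.39)²/21.39 + (17−10.37)²/10.37 + (4−12.69)²/12.69 + (12−9.94)²/9.94 + (12−16.33)²/16.33 + (27−20.00)²/20.00 + (13−15.67)²/15.67 = 15.0387
df = 4
p-value (upper-tail) = 0.00462
At α=0.1: p < α → reject H₀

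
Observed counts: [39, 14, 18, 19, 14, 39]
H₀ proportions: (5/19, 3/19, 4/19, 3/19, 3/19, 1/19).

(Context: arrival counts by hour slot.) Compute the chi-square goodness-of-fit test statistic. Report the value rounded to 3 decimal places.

test statistic = 143.621

n = 143; E_i = n·p_i = [37.63, 22.58, 30.11, 22.58, 22.58, 7.53]
χ² = (39−37.63)²/37.63 + (14−22.58)²/22.58 + (18−30.11)²/30.11 + (19−22.58)²/22.58 + (14−22.58)²/22.58 + (39−7.53)²/7.53 = 143.6210
df = 5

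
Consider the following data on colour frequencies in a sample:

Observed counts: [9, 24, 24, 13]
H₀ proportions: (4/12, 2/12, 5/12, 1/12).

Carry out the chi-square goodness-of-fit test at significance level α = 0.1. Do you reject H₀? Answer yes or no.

n = 70; E_i = n·p_i = [23.33, 11.67, 29.17, 5.83]
χ² = (9−23.33)²/23.33 + (24−11.67)²/11.67 + (24−29.17)²/29.17 + (13−5.83)²/5.83 = 31.5629
df = 3
p-value (upper-tail) = 0.00000
At α=0.1: p < α → reject H₀

reject H₀: yes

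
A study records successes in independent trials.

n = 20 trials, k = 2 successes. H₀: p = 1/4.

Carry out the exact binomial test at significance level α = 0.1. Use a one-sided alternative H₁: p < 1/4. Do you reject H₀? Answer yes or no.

reject H₀: yes

Exact binomial: n=20, k=2, p₀=1/4=0.2500
P(X≤2) from Σ C(n,i)·p₀^i·(1−p₀)^(n−i)
p-value (one-sided, H₁ less) = 0.09126
At α=0.1: p < α → reject H₀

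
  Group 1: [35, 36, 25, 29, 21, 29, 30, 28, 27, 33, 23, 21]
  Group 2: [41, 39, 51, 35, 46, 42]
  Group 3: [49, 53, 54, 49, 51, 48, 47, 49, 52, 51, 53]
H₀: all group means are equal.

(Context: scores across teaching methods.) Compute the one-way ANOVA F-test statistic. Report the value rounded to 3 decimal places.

test statistic = 79.188

Group means [28.08, 42.33, 50.55], grand mean 39.552
SSB = Σnᵢ(x̄ᵢ−x̄)² = 2954.195; SSW = ΣΣ(x−x̄ᵢ)² = 484.977
MSB = 2954.195/2 = 1477.0976; MSW = 484.977/26 = 18.6530
F = MSB/MSW = 79.1883
df = (2, 26)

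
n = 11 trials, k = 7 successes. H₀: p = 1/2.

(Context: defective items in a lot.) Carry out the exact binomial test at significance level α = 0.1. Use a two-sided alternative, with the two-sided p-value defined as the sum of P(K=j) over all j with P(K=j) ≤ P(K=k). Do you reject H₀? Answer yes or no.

Exact binomial: n=11, k=7, p₀=1/2=0.5000
P(X=j) = C(n,j)·p₀^j·(1−p₀)^(n−j); p = Σ P(X=j) over j with P(X=j) ≤ P(X=7)
p-value (two-sided) = 0.54883
At α=0.1: p ≥ α → fail to reject H₀

reject H₀: no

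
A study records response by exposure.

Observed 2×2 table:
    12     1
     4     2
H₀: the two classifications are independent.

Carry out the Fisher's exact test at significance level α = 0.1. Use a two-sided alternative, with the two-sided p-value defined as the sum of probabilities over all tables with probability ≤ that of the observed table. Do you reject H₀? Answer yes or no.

Margins: r₁=13, r₂=6, c₁=16, c₂=3, n=19
p_obs = C(13,12)·C(6,4)/C(19,16); sum pmf over tables with pmf ≤ p_obs
p-value (two-sided) = 0.22188
At α=0.1: p ≥ α → fail to reject H₀

reject H₀: no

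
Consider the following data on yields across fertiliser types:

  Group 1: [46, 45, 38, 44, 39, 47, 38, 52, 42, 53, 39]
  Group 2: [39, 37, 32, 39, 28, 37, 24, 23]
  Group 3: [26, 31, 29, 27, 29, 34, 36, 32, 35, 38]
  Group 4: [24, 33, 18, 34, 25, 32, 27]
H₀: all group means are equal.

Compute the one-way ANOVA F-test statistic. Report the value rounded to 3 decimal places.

Group means [43.91, 32.38, 31.70, 27.57], grand mean 34.778
SSB = Σnᵢ(x̄ᵢ−x̄)² = 1421.624; SSW = ΣΣ(x−x̄ᵢ)² = 938.598
MSB = 1421.624/3 = 473.8746; MSW = 938.598/32 = 29.3312
F = MSB/MSW = 16.1560
df = (3, 32)

test statistic = 16.156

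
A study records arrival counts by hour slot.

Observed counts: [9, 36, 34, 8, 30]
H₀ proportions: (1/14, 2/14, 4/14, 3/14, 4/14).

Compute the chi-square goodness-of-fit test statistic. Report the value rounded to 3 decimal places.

n = 117; E_i = n·p_i = [8.36, 16.71, 33.43, 25.07, 33.43]
χ² = (9−8.36)²/8.36 + (36−16.71)²/16.71 + (34−33.43)²/33.43 + (8−25.07)²/25.07 + (30−33.43)²/33.43 = 34.2877
df = 4

test statistic = 34.288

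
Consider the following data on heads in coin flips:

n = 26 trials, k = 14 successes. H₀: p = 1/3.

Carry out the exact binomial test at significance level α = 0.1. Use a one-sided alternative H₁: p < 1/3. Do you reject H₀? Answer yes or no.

reject H₀: no

Exact binomial: n=26, k=14, p₀=1/3=0.3333
P(X≤14) from Σ C(n,i)·p₀^i·(1−p₀)^(n−i)
p-value (one-sided, H₁ less) = 0.99081
At α=0.1: p ≥ α → fail to reject H₀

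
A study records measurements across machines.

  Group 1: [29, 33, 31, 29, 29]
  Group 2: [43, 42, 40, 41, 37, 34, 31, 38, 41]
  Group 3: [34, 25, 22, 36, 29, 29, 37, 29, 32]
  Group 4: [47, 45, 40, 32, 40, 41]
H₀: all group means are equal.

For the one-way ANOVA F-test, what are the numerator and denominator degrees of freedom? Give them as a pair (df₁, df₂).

degrees of freedom = [3, 25]

k = 4 groups, N = 29 total
df = (k−1, N−k) = (4−1, 29−4) = (3, 25)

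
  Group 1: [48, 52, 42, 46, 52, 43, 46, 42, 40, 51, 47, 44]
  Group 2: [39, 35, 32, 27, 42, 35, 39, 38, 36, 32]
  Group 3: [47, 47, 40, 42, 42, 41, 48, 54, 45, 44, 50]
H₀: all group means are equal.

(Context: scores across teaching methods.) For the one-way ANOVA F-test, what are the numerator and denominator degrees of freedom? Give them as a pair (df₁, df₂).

degrees of freedom = [2, 30]

k = 3 groups, N = 33 total
df = (k−1, N−k) = (3−1, 33−3) = (2, 30)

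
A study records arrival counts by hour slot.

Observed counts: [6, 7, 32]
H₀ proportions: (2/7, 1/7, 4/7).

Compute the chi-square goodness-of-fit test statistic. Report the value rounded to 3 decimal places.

n = 45; E_i = n·p_i = [12.86, 6.43, 25.71]
χ² = (6−12.86)²/12.86 + (7−6.43)²/6.43 + (32−25.71)²/25.71 = 5.2444
df = 2

test statistic = 5.244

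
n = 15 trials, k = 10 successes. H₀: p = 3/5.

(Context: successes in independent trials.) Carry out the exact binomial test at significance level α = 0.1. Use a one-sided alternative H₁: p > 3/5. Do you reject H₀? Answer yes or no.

Exact binomial: n=15, k=10, p₀=3/5=0.6000
P(X≥10) from Σ C(n,i)·p₀^i·(1−p₀)^(n−i)
p-value (one-sided, H₁ greater) = 0.40322
At α=0.1: p ≥ α → fail to reject H₀

reject H₀: no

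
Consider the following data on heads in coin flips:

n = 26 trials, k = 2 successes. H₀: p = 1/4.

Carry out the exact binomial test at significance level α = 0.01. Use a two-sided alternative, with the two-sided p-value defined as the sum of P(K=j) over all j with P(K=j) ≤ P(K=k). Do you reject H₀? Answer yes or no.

reject H₀: no

Exact binomial: n=26, k=2, p₀=1/4=0.2500
P(X=j) = C(n,j)·p₀^j·(1−p₀)^(n−j); p = Σ P(X=j) over j with P(X=j) ≤ P(X=2)
p-value (two-sided) = 0.04131
At α=0.01: p ≥ α → fail to reject H₀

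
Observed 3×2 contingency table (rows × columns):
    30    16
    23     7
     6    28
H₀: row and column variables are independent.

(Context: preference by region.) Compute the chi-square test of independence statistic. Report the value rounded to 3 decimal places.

test statistic = 26.588

Row totals [46, 30, 34], col totals [59, 51], n=110
χ² = (30−24.67)²/24.67 + (16−21.33)²/21.33 + (23−16.09)²/16.09 + (7−13.91)²/13.91 + (6−18.24)²/18.24 + (28−15.76)²/15.76 = 26.5883
df = 2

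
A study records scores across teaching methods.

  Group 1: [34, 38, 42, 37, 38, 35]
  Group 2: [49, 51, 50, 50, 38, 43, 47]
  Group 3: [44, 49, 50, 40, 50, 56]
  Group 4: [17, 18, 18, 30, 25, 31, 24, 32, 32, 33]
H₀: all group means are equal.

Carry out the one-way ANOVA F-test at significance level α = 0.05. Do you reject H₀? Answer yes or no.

reject H₀: yes

Group means [37.33, 46.86, 48.17, 26.00], grand mean 37.966
SSB = Σnᵢ(x̄ᵢ−x̄)² = 2611.942; SSW = ΣΣ(x−x̄ᵢ)² = 703.024
MSB = 2611.942/3 = 870.6472; MSW = 703.024/25 = 28.1210
F = MSB/MSW = 30.9608
df = (3, 25)
p-value (upper-tail) = 0.00000
At α=0.05: p < α → reject H₀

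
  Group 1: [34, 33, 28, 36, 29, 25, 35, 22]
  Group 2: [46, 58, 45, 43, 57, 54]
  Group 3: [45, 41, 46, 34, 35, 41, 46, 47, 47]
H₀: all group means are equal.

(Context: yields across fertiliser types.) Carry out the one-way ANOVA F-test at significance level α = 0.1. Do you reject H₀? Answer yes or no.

reject H₀: yes

Group means [30.25, 50.50, 42.44], grand mean 40.304
SSB = Σnᵢ(x̄ᵢ−x̄)² = 1473.647; SSW = ΣΣ(x−x̄ᵢ)² = 601.222
MSB = 1473.647/2 = 736.8237; MSW = 601.222/20 = 30.0611
F = MSB/MSW = 24.5109
df = (2, 20)
p-value (upper-tail) = 0.00000
At α=0.1: p < α → reject H₀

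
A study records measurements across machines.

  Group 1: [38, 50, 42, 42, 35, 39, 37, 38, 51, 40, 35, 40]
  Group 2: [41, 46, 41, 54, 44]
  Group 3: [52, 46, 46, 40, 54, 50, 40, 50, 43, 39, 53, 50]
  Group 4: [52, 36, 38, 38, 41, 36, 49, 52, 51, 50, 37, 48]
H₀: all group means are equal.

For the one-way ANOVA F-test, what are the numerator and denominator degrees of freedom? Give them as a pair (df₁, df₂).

k = 4 groups, N = 41 total
df = (k−1, N−k) = (4−1, 41−4) = (3, 37)

degrees of freedom = [3, 37]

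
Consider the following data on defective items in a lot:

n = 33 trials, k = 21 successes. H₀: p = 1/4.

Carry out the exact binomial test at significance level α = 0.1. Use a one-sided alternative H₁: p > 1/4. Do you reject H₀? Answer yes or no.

reject H₀: yes

Exact binomial: n=33, k=21, p₀=1/4=0.2500
P(X≥21) from Σ C(n,i)·p₀^i·(1−p₀)^(n−i)
p-value (one-sided, H₁ greater) = 0.00000
At α=0.1: p < α → reject H₀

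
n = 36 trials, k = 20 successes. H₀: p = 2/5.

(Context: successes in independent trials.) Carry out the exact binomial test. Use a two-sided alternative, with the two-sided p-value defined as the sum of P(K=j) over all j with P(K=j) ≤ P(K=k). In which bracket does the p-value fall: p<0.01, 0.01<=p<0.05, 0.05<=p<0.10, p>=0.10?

Exact binomial: n=36, k=20, p₀=2/5=0.4000
P(X=j) = C(n,j)·p₀^j·(1−p₀)^(n−j); p = Σ P(X=j) over j with P(X=j) ≤ P(X=20)
p-value (two-sided) = 0.06228
→ bracket: 0.05<=p<0.10

p-value bracket: 0.05<=p<0.10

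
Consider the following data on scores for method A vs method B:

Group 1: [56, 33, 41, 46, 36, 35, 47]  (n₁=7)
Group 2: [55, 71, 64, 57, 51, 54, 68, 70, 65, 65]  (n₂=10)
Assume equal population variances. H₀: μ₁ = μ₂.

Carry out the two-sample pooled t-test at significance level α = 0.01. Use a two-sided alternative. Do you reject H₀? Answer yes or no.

reject H₀: yes

x̄₁=42.000, s₁=8.206, n₁=7
x̄₂=62.000, s₂=7.165, n₂=10
s_p² = [6·8.206² + 9·7.165²]/15 = 57.7333
SE = √(s_p²·(1/7+1/10)) = 3.7445
t = (42.000−62.000)/3.7445 = -5.3412
df = 15
p-value (two-sided) = 0.00008
At α=0.01: p < α → reject H₀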